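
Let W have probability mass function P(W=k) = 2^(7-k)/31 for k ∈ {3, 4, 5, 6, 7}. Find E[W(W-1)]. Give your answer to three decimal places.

E[W(W-1)] = Σ w(w-1)·P(W=w)
 = 6·16/31 + 12·8/31 + 20·4/31 + 30·2/31 + 42·1/31
 = 96/31 + 96/31 + 80/31 + 60/31 + 42/31
 = 374/31

12.065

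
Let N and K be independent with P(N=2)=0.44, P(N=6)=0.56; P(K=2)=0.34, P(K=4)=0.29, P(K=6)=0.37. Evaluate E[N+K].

8.3

E[N+K] = Σ_n Σ_k (n+k) · P(N=n)P(K=k)
 = 4·0.1496 + 6·0.1276 + 8·0.1628 + 8·0.1904 + 10·0.1624 + 12·0.2072
 = 0.5984 + 0.7656 + 1.3024 + 1.5232 + 1.624 + 2.4864
 = 8.3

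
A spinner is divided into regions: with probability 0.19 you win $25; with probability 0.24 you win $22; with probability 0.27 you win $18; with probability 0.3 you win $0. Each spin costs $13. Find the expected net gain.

1.89

E[payout] = 25·0.19 + 22·0.24 + 18·0.27 + 0·0.3
 = 4.75 + 5.28 + 4.86 + 0
 = 14.89
Net = 14.89 - 13 = 1.89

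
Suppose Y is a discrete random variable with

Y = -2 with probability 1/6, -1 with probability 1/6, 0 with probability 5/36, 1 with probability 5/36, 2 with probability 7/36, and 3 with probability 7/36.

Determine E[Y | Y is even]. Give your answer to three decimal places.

0.111

P(Y is even) = 1/6 + 5/36 + 7/36 = 1/2.
E[Y | Y is even] = [(-2)·1/6 + 0·5/36 + 2·7/36] / (1/2)
 = 1/18 / (1/2)
 = 1/9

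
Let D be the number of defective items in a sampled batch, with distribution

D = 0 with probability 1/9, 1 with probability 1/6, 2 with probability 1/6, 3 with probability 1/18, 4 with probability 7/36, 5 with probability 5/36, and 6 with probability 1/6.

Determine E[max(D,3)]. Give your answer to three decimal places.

E[max(D,3)] = Σ max(d,3)·P(D=d)
 = 3·1/9 + 3·1/6 + 3·1/6 + 3·1/18 + 4·7/36 + 5·5/36 + 6·1/6
 = 1/3 + 1/2 + 1/2 + 1/6 + 7/9 + 25/36 + 1
 = 143/36

3.972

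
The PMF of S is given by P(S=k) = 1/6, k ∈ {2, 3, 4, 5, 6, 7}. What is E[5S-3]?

19.5

E[5S-3] = Σ (5s-3)·P(S=s)
 = 7·1/6 + 12·1/6 + 17·1/6 + 22·1/6 + 27·1/6 + 32·1/6
 = 7/6 + 2 + 17/6 + 11/3 + 9/2 + 16/3
 = 39/2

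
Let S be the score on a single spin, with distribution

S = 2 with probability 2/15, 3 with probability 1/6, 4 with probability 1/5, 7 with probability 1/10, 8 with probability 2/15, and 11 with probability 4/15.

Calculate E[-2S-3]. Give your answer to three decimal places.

-15.533

E[-2S-3] = Σ (-2s-3)·P(S=s)
 = (-7)·2/15 + (-9)·1/6 + (-11)·1/5 + (-17)·1/10 + (-19)·2/15 + (-25)·4/15
 = (-14/15) + (-3/2) + (-11/5) + (-17/10) + (-38/15) + (-20/3)
 = -233/15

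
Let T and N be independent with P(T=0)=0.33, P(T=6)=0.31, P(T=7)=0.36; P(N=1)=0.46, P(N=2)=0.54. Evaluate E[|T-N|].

E[|T-N|] = Σ_t Σ_n |t-n| · P(T=t)P(N=n)
 = 1·0.1518 + 2·0.1782 + 5·0.1426 + 4·0.1674 + 6·0.1656 + 5·0.1944
 = 0.1518 + 0.3564 + 0.713 + 0.6696 + 0.9936 + 0.972
 = 3.8564

3.8564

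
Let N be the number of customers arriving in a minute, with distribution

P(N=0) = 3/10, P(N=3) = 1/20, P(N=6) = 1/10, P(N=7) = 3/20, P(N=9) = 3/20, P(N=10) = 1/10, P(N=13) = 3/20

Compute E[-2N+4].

E[-2N+4] = Σ (-2n+4)·P(N=n)
 = 4·3/10 + (-2)·1/20 + (-8)·1/10 + (-10)·3/20 + (-14)·3/20 + (-16)·1/10 + (-22)·3/20
 = 6/5 + (-1/10) + (-4/5) + (-3/2) + (-21/10) + (-8/5) + (-33/10)
 = -41/5

-8.2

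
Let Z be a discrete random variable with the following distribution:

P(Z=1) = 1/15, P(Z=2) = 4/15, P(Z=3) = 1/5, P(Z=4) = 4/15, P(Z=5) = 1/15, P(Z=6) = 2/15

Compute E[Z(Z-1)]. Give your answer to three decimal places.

E[Z(Z-1)] = Σ z(z-1)·P(Z=z)
 = 0·1/15 + 2·4/15 + 6·1/5 + 12·4/15 + 20·1/15 + 30·2/15
 = 0 + 8/15 + 6/5 + 16/5 + 4/3 + 4
 = 154/15

10.267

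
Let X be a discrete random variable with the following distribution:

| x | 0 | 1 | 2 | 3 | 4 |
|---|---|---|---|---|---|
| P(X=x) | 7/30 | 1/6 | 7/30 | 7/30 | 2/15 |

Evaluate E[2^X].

E[2^X] = Σ 2^x·P(X=x)
 = 1·7/30 + 2·1/6 + 4·7/30 + 8·7/30 + 16·2/15
 = 7/30 + 1/3 + 14/15 + 28/15 + 32/15
 = 11/2

5.5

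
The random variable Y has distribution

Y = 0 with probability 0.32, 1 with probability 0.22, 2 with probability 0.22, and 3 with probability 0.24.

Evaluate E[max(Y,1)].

E[max(Y,1)] = Σ max(y,1)·P(Y=y)
 = 1·0.32 + 1·0.22 + 2·0.22 + 3·0.24
 = 0.32 + 0.22 + 0.44 + 0.72
 = 1.7

1.7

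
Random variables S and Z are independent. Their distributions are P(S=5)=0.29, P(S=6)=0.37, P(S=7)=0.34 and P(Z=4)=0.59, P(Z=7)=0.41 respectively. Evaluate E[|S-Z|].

E[|S-Z|] = Σ_s Σ_z |s-z| · P(S=s)P(Z=z)
 = 1·0.1711 + 2·0.1189 + 2·0.2183 + 1·0.1517 + 3·0.2006 + 0·0.1394
 = 0.1711 + 0.2378 + 0.4366 + 0.1517 + 0.6018 + 0
 = 1.599

1.599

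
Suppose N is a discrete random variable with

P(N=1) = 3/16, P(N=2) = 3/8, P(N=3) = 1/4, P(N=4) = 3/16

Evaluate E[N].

E[N] = Σ n·P(N=n)
 = 1·3/16 + 2·3/8 + 3·1/4 + 4·3/16
 = 3/16 + 3/4 + 3/4 + 3/4
 = 39/16

2.4375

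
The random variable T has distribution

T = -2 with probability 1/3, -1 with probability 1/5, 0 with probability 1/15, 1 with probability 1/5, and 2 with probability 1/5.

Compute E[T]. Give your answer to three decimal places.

E[T] = Σ t·P(T=t)
 = (-2)·1/3 + (-1)·1/5 + 0·1/15 + 1·1/5 + 2·1/5
 = (-2/3) + (-1/5) + 0 + 1/5 + 2/5
 = -4/15

-0.267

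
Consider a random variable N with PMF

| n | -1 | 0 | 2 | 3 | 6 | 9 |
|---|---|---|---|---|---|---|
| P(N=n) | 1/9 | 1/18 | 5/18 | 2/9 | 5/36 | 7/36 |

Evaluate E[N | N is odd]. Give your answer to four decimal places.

4.3684

P(N is odd) = 1/9 + 2/9 + 7/36 = 19/36.
E[N | N is odd] = [(-1)·1/9 + 3·2/9 + 9·7/36] / (19/36)
 = 83/36 / (19/36)
 = 83/19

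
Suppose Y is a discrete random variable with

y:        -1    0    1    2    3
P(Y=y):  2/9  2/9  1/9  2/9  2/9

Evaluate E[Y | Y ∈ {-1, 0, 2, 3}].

1

P(Y ∈ {-1, 0, 2, 3}) = 2/9 + 2/9 + 2/9 + 2/9 = 8/9.
E[Y | Y ∈ {-1, 0, 2, 3}] = [(-1)·2/9 + 0·2/9 + 2·2/9 + 3·2/9] / (8/9)
 = 8/9 / (8/9)
 = 1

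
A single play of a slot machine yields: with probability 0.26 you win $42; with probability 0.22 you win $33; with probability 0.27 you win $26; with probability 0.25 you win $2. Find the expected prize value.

25.7

E[payout] = 42·0.26 + 33·0.22 + 26·0.27 + 2·0.25
 = 10.92 + 7.26 + 7.02 + 0.5
 = 25.7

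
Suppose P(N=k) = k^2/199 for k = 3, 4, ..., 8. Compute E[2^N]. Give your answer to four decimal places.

131.0955

E[2^N] = Σ 2^n·P(N=n)
 = 8·9/199 + 16·16/199 + 32·25/199 + 64·36/199 + 128·49/199 + 256·64/199
 = 72/199 + 256/199 + 800/199 + 2304/199 + 6272/199 + 16384/199
 = 26088/199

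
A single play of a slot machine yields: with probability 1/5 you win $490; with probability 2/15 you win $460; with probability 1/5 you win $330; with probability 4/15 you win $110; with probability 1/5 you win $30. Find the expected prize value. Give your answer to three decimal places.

E[payout] = 490·1/5 + 460·2/15 + 330·1/5 + 110·4/15 + 30·1/5
 = 98 + 184/3 + 66 + 88/3 + 6
 = 782/3

260.667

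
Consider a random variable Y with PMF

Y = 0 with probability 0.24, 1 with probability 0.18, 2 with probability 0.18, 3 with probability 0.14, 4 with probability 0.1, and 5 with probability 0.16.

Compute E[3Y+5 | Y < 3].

P(Y < 3) = 0.24 + 0.18 + 0.18 = 0.6.
E[3Y+5 | Y < 3] = [5·0.24 + 8·0.18 + 11·0.18] / 0.6
 = 4.62 / 0.6
 = 77/10

7.7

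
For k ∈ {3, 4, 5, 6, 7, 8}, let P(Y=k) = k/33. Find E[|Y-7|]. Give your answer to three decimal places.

E[|Y-7|] = Σ |y-7|·P(Y=y)
 = 4·1/11 + 3·4/33 + 2·5/33 + 1·2/11 + 0·7/33 + 1·8/33
 = 4/11 + 4/11 + 10/33 + 2/11 + 0 + 8/33
 = 16/11

1.455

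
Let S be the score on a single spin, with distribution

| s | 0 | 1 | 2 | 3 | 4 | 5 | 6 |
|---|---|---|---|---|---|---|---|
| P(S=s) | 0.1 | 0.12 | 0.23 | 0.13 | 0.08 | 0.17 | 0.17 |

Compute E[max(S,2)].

E[max(S,2)] = Σ max(s,2)·P(S=s)
 = 2·0.1 + 2·0.12 + 2·0.23 + 3·0.13 + 4·0.08 + 5·0.17 + 6·0.17
 = 0.2 + 0.24 + 0.46 + 0.39 + 0.32 + 0.85 + 1.02
 = 3.48

3.48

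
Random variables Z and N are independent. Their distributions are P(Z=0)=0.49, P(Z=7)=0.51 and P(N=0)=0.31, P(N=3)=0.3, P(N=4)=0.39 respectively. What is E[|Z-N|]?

E[|Z-N|] = Σ_z Σ_n |z-n| · P(Z=z)P(N=n)
 = 0·0.1519 + 3·0.147 + 4·0.1911 + 7·0.1581 + 4·0.153 + 3·0.1989
 = 0 + 0.441 + 0.7644 + 1.1067 + 0.612 + 0.5967
 = 3.5208

3.5208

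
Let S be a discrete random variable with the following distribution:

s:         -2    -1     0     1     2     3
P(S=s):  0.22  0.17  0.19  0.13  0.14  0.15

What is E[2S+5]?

5.5

E[2S+5] = Σ (2s+5)·P(S=s)
 = 1·0.22 + 3·0.17 + 5·0.19 + 7·0.13 + 9·0.14 + 11·0.15
 = 0.22 + 0.51 + 0.95 + 0.91 + 1.26 + 1.65
 = 5.5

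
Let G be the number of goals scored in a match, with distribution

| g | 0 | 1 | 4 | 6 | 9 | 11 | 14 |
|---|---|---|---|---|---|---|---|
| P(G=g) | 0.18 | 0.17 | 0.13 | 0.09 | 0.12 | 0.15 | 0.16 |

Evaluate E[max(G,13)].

13.16

E[max(G,13)] = Σ max(g,13)·P(G=g)
 = 13·0.18 + 13·0.17 + 13·0.13 + 13·0.09 + 13·0.12 + 13·0.15 + 14·0.16
 = 2.34 + 2.21 + 1.69 + 1.17 + 1.56 + 1.95 + 2.24
 = 13.16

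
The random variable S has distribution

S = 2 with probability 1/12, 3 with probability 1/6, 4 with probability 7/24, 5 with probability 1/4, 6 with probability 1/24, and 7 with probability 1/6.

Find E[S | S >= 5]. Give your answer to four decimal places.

5.8182

P(S >= 5) = 1/4 + 1/24 + 1/6 = 11/24.
E[S | S >= 5] = [5·1/4 + 6·1/24 + 7·1/6] / (11/24)
 = 8/3 / (11/24)
 = 64/11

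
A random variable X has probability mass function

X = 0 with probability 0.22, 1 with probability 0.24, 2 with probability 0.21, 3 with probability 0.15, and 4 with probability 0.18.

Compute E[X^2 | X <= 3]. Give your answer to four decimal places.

P(X <= 3) = 0.22 + 0.24 + 0.21 + 0.15 = 0.82.
E[X^2 | X <= 3] = [0·0.22 + 1·0.24 + 4·0.21 + 9·0.15] / 0.82
 = 2.43 / 0.82
 = 243/82

2.9634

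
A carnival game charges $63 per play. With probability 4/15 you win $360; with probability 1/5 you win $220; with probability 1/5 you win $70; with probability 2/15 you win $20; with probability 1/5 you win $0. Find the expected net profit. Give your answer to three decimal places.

93.667

E[payout] = 360·4/15 + 220·1/5 + 70·1/5 + 20·2/15 + 0·1/5
 = 96 + 44 + 14 + 8/3 + 0
 = 470/3
Net = 470/3 - 63 = 281/3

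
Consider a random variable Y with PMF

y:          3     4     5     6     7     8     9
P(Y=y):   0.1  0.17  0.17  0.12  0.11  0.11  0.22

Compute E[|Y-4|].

2.38

E[|Y-4|] = Σ |y-4|·P(Y=y)
 = 1·0.1 + 0·0.17 + 1·0.17 + 2·0.12 + 3·0.11 + 4·0.11 + 5·0.22
 = 0.1 + 0 + 0.17 + 0.24 + 0.33 + 0.44 + 1.1
 = 2.38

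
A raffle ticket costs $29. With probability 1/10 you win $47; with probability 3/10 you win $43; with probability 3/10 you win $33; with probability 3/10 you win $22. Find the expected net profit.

5.1

E[payout] = 47·1/10 + 43·3/10 + 33·3/10 + 22·3/10
 = 47/10 + 129/10 + 99/10 + 33/5
 = 341/10
Net = 341/10 - 29 = 51/10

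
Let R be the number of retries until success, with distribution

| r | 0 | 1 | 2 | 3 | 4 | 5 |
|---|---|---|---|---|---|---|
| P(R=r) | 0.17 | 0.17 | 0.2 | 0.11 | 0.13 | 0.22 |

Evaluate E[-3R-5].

E[-3R-5] = Σ (-3r-5)·P(R=r)
 = (-5)·0.17 + (-8)·0.17 + (-11)·0.2 + (-14)·0.11 + (-17)·0.13 + (-20)·0.22
 = (-0.85) + (-1.36) + (-2.2) + (-1.54) + (-2.21) + (-4.4)
 = -12.56

-12.56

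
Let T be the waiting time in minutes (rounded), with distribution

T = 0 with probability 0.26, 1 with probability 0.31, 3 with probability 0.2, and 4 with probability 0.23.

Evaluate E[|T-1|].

1.35

E[|T-1|] = Σ |t-1|·P(T=t)
 = 1·0.26 + 0·0.31 + 2·0.2 + 3·0.23
 = 0.26 + 0 + 0.4 + 0.69
 = 1.35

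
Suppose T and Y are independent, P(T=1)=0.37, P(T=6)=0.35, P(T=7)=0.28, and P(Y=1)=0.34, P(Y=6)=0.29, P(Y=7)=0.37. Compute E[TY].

E[TY] = Σ_t Σ_y ty · P(T=t)P(Y=y)
 = 1·0.1258 + 6·0.1073 + 7·0.1369 + 6·0.119 + 36·0.1015 + 42·0.1295 + 7·0.0952 + 42·0.0812 + 49·0.1036
 = 0.1258 + 0.6438 + 0.9583 + 0.714 + 3.654 + 5.439 + 0.6664 + 3.4104 + 5.0764
 = 20.6881

20.6881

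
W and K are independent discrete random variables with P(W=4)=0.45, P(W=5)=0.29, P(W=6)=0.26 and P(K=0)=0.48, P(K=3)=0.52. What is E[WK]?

7.5036

E[WK] = Σ_w Σ_k wk · P(W=w)P(K=k)
 = 0·0.216 + 12·0.234 + 0·0.1392 + 15·0.1508 + 0·0.1248 + 18·0.1352
 = 0 + 2.808 + 0 + 2.262 + 0 + 2.4336
 = 7.5036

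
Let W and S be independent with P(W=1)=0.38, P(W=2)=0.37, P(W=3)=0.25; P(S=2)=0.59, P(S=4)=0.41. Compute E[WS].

E[WS] = Σ_w Σ_s ws · P(W=w)P(S=s)
 = 2·0.2242 + 4·0.1558 + 4·0.2183 + 8·0.1517 + 6·0.1475 + 12·0.1025
 = 0.4484 + 0.6232 + 0.8732 + 1.2136 + 0.885 + 1.23
 = 5.2734

5.2734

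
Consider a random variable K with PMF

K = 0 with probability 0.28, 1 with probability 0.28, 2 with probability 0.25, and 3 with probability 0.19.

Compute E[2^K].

E[2^K] = Σ 2^k·P(K=k)
 = 1·0.28 + 2·0.28 + 4·0.25 + 8·0.19
 = 0.28 + 0.56 + 1 + 1.52
 = 3.36

3.36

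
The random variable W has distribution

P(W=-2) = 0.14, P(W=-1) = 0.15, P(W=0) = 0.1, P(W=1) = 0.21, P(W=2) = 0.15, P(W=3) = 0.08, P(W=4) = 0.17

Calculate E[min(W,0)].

-0.43

E[min(W,0)] = Σ min(w,0)·P(W=w)
 = (-2)·0.14 + (-1)·0.15 + 0·0.1 + 0·0.21 + 0·0.15 + 0·0.08 + 0·0.17
 = (-0.28) + (-0.15) + 0 + 0 + 0 + 0 + 0
 = -0.43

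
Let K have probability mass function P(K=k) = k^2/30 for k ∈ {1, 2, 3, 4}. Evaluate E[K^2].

E[K^2] = Σ k^2·P(K=k)
 = 1·1/30 + 4·2/15 + 9·3/10 + 16·8/15
 = 1/30 + 8/15 + 27/10 + 128/15
 = 59/5

11.8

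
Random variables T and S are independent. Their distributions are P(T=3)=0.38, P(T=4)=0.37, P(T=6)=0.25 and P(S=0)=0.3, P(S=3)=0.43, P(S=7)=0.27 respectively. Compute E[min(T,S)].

E[min(T,S)] = Σ_t Σ_s min(t,s) · P(T=t)P(S=s)
 = 0·0.114 + 3·0.1634 + 3·0.1026 + 0·0.111 + 3·0.1591 + 4·0.0999 + 0·0.075 + 3·0.1075 + 6·0.0675
 = 0 + 0.4902 + 0.3078 + 0 + 0.4773 + 0.3996 + 0 + 0.3225 + 0.405
 = 2.4024

2.4024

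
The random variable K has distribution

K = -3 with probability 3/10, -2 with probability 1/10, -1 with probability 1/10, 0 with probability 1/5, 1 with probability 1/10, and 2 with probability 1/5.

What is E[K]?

E[K] = Σ k·P(K=k)
 = (-3)·3/10 + (-2)·1/10 + (-1)·1/10 + 0·1/5 + 1·1/10 + 2·1/5
 = (-9/10) + (-1/5) + (-1/10) + 0 + 1/10 + 2/5
 = -7/10

-0.7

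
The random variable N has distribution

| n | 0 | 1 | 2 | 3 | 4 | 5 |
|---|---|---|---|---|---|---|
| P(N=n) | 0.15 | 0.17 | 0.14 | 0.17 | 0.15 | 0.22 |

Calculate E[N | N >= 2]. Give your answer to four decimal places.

3.6618

P(N >= 2) = 0.14 + 0.17 + 0.15 + 0.22 = 0.68.
E[N | N >= 2] = [2·0.14 + 3·0.17 + 4·0.15 + 5·0.22] / 0.68
 = 2.49 / 0.68
 = 249/68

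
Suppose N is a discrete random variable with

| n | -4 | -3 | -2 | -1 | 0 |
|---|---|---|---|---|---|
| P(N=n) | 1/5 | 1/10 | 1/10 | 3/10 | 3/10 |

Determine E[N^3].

-16.6

E[N^3] = Σ n^3·P(N=n)
 = (-64)·1/5 + (-27)·1/10 + (-8)·1/10 + (-1)·3/10 + 0·3/10
 = (-64/5) + (-27/10) + (-4/5) + (-3/10) + 0
 = -83/5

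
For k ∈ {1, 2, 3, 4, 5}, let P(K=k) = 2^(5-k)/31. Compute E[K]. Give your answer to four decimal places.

E[K] = Σ k·P(K=k)
 = 1·16/31 + 2·8/31 + 3·4/31 + 4·2/31 + 5·1/31
 = 16/31 + 16/31 + 12/31 + 8/31 + 5/31
 = 57/31

1.8387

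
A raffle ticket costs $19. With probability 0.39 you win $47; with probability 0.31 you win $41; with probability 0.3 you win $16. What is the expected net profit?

16.84

E[payout] = 47·0.39 + 41·0.31 + 16·0.3
 = 18.33 + 12.71 + 4.8
 = 35.84
Net = 35.84 - 19 = 16.84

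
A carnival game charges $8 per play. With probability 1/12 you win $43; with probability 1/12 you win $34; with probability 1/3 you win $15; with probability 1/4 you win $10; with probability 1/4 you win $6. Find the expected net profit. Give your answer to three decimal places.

7.417

E[payout] = 43·1/12 + 34·1/12 + 15·1/3 + 10·1/4 + 6·1/4
 = 43/12 + 17/6 + 5 + 5/2 + 3/2
 = 185/12
Net = 185/12 - 8 = 89/12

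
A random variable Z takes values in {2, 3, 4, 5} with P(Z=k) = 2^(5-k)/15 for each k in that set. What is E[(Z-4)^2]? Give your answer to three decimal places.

E[(Z-4)^2] = Σ (z-4)^2·P(Z=z)
 = 4·8/15 + 1·4/15 + 0·2/15 + 1·1/15
 = 32/15 + 4/15 + 0 + 1/15
 = 37/15

2.467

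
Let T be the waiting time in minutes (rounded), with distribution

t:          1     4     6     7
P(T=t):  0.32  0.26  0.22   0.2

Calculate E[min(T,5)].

3.46

E[min(T,5)] = Σ min(t,5)·P(T=t)
 = 1·0.32 + 4·0.26 + 5·0.22 + 5·0.2
 = 0.32 + 1.04 + 1.1 + 1
 = 3.46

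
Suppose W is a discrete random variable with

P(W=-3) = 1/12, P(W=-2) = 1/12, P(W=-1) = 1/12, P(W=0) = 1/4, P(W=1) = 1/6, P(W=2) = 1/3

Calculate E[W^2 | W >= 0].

P(W >= 0) = 1/4 + 1/6 + 1/3 = 3/4.
E[W^2 | W >= 0] = [0·1/4 + 1·1/6 + 4·1/3] / (3/4)
 = 3/2 / (3/4)
 = 2

2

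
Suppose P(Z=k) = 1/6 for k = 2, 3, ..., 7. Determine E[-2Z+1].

-8

E[-2Z+1] = Σ (-2z+1)·P(Z=z)
 = (-3)·1/6 + (-5)·1/6 + (-7)·1/6 + (-9)·1/6 + (-11)·1/6 + (-13)·1/6
 = (-1/2) + (-5/6) + (-7/6) + (-3/2) + (-11/6) + (-13/6)
 = -8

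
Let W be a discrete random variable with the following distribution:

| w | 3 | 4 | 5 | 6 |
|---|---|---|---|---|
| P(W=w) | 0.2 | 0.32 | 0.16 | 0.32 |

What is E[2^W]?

E[2^W] = Σ 2^w·P(W=w)
 = 8·0.2 + 16·0.32 + 32·0.16 + 64·0.32
 = 1.6 + 5.12 + 5.12 + 20.48
 = 32.32

32.32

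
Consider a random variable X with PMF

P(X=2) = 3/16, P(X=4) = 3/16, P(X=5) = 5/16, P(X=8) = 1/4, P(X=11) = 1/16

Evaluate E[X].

E[X] = Σ x·P(X=x)
 = 2·3/16 + 4·3/16 + 5·5/16 + 8·1/4 + 11·1/16
 = 3/8 + 3/4 + 25/16 + 2 + 11/16
 = 43/8

5.375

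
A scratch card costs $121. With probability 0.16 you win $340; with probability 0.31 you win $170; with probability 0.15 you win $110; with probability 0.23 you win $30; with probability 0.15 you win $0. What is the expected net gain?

9.5

E[payout] = 340·0.16 + 170·0.31 + 110·0.15 + 30·0.23 + 0·0.15
 = 54.4 + 52.7 + 16.5 + 6.9 + 0
 = 130.5
Net = 130.5 - 121 = 9.5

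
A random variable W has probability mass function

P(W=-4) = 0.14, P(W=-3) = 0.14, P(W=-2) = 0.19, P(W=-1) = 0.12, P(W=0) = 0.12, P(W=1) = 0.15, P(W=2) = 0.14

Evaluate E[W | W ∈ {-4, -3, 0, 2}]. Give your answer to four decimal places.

P(W ∈ {-4, -3, 0, 2}) = 0.14 + 0.14 + 0.12 + 0.14 = 0.54.
E[W | W ∈ {-4, -3, 0, 2}] = [(-4)·0.14 + (-3)·0.14 + 0·0.12 + 2·0.14] / 0.54
 = -0.7 / 0.54
 = -35/27

-1.2963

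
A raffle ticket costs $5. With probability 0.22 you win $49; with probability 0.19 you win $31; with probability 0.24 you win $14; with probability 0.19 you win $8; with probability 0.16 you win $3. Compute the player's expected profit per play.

17.03

E[payout] = 49·0.22 + 31·0.19 + 14·0.24 + 8·0.19 + 3·0.16
 = 10.78 + 5.89 + 3.36 + 1.52 + 0.48
 = 22.03
Net = 22.03 - 5 = 17.03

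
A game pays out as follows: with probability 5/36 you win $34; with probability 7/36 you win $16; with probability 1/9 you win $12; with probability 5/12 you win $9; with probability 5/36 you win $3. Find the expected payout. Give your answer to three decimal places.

E[payout] = 34·5/36 + 16·7/36 + 12·1/9 + 9·5/12 + 3·5/36
 = 85/18 + 28/9 + 4/3 + 15/4 + 5/12
 = 40/3

13.333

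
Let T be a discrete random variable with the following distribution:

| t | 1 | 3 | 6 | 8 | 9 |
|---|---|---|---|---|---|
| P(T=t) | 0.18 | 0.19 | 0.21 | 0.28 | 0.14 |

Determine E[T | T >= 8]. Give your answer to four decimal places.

P(T >= 8) = 0.28 + 0.14 = 0.42.
E[T | T >= 8] = [8·0.28 + 9·0.14] / 0.42
 = 3.5 / 0.42
 = 25/3

8.3333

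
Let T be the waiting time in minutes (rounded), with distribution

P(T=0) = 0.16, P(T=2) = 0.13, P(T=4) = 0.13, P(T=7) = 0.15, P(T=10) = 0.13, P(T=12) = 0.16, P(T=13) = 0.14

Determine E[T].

E[T] = Σ t·P(T=t)
 = 0·0.16 + 2·0.13 + 4·0.13 + 7·0.15 + 10·0.13 + 12·0.16 + 13·0.14
 = 0 + 0.26 + 0.52 + 1.05 + 1.3 + 1.92 + 1.82
 = 6.87

6.87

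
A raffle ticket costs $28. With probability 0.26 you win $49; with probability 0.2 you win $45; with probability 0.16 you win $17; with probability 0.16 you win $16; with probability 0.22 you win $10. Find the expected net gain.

E[payout] = 49·0.26 + 45·0.2 + 17·0.16 + 16·0.16 + 10·0.22
 = 12.74 + 9 + 2.72 + 2.56 + 2.2
 = 29.22
Net = 29.22 - 28 = 1.22

1.22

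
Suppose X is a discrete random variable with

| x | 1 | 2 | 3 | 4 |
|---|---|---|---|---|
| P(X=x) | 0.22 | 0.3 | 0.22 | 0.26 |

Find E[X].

E[X] = Σ x·P(X=x)
 = 1·0.22 + 2·0.3 + 3·0.22 + 4·0.26
 = 0.22 + 0.6 + 0.66 + 1.04
 = 2.52

2.52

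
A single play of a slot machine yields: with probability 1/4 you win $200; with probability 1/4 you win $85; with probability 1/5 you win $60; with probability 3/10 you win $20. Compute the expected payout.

E[payout] = 200·1/4 + 85·1/4 + 60·1/5 + 20·3/10
 = 50 + 85/4 + 12 + 6
 = 357/4

89.25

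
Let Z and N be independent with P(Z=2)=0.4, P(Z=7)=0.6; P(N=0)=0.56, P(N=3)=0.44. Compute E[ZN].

6.6

E[ZN] = Σ_z Σ_n zn · P(Z=z)P(N=n)
 = 0·0.224 + 6·0.176 + 0·0.336 + 21·0.264
 = 0 + 1.056 + 0 + 5.544
 = 6.6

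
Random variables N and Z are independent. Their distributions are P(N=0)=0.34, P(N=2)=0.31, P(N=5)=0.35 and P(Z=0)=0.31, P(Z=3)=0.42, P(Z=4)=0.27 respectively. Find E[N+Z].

E[N+Z] = Σ_n Σ_z (n+z) · P(N=n)P(Z=z)
 = 0·0.1054 + 3·0.1428 + 4·0.0918 + 2·0.0961 + 5·0.1302 + 6·0.0837 + 5·0.1085 + 8·0.147 + 9·0.0945
 = 0 + 0.4284 + 0.3672 + 0.1922 + 0.651 + 0.5022 + 0.5425 + 1.176 + 0.8505
 = 4.71

4.71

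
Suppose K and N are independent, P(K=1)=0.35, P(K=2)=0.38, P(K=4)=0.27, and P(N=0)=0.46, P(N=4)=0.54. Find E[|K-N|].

E[|K-N|] = Σ_k Σ_n |k-n| · P(K=k)P(N=n)
 = 1·0.161 + 3·0.189 + 2·0.1748 + 2·0.2052 + 4·0.1242 + 0·0.1458
 = 0.161 + 0.567 + 0.3496 + 0.4104 + 0.4968 + 0
 = 1.9848

1.9848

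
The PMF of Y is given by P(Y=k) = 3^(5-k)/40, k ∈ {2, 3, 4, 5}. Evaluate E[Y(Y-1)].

4.1

E[Y(Y-1)] = Σ y(y-1)·P(Y=y)
 = 2·27/40 + 6·9/40 + 12·3/40 + 20·1/40
 = 27/20 + 27/20 + 9/10 + 1/2
 = 41/10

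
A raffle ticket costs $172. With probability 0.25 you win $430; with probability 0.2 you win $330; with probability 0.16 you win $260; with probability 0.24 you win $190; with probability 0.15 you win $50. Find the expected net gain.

96.2

E[payout] = 430·0.25 + 330·0.2 + 260·0.16 + 190·0.24 + 50·0.15
 = 107.5 + 66 + 41.6 + 45.6 + 7.5
 = 268.2
Net = 268.2 - 172 = 96.2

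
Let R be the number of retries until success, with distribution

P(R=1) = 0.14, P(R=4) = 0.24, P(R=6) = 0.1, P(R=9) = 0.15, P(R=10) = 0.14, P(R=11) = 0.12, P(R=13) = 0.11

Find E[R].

E[R] = Σ r·P(R=r)
 = 1·0.14 + 4·0.24 + 6·0.1 + 9·0.15 + 10·0.14 + 11·0.12 + 13·0.11
 = 0.14 + 0.96 + 0.6 + 1.35 + 1.4 + 1.32 + 1.43
 = 7.2

7.2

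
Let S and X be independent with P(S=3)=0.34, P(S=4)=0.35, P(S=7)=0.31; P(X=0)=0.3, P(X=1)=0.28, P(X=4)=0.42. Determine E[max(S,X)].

E[max(S,X)] = Σ_s Σ_x max(s,x) · P(S=s)P(X=x)
 = 3·0.102 + 3·0.0952 + 4·0.1428 + 4·0.105 + 4·0.098 + 4·0.147 + 7·0.093 + 7·0.0868 + 7·0.1302
 = 0.306 + 0.2856 + 0.5712 + 0.42 + 0.392 + 0.588 + 0.651 + 0.6076 + 0.9114
 = 4.7328

4.7328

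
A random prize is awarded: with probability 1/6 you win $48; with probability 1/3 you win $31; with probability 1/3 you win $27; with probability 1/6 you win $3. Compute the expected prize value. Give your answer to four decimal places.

27.8333

E[payout] = 48·1/6 + 31·1/3 + 27·1/3 + 3·1/6
 = 8 + 31/3 + 9 + 1/2
 = 167/6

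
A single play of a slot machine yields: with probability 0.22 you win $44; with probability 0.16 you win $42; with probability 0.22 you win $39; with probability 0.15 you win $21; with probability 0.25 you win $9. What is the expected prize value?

30.38

E[payout] = 44·0.22 + 42·0.16 + 39·0.22 + 21·0.15 + 9·0.25
 = 9.68 + 6.72 + 8.58 + 3.15 + 2.25
 = 30.38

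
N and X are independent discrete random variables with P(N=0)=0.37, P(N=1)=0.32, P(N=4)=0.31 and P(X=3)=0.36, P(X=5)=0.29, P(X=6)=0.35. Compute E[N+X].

E[N+X] = Σ_n Σ_x (n+x) · P(N=n)P(X=x)
 = 3·0.1332 + 5·0.1073 + 6·0.1295 + 4·0.1152 + 6·0.0928 + 7·0.112 + 7·0.1116 + 9·0.0899 + 10·0.1085
 = 0.3996 + 0.5365 + 0.777 + 0.4608 + 0.5568 + 0.784 + 0.7812 + 0.8091 + 1.085
 = 6.19

6.19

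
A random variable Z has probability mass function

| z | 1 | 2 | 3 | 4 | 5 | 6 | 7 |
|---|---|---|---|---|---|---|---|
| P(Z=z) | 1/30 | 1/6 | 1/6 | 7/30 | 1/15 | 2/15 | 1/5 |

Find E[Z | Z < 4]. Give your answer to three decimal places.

P(Z < 4) = 1/30 + 1/6 + 1/6 = 11/30.
E[Z | Z < 4] = [1·1/30 + 2·1/6 + 3·1/6] / (11/30)
 = 13/15 / (11/30)
 = 26/11

2.364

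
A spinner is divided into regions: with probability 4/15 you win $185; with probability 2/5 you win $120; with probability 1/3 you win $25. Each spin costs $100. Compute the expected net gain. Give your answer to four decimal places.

E[payout] = 185·4/15 + 120·2/5 + 25·1/3
 = 148/3 + 48 + 25/3
 = 317/3
Net = 317/3 - 100 = 17/3

5.6667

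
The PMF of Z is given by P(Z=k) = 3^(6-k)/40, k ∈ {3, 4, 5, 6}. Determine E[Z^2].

12.45

E[Z^2] = Σ z^2·P(Z=z)
 = 9·27/40 + 16·9/40 + 25·3/40 + 36·1/40
 = 243/40 + 18/5 + 15/8 + 9/10
 = 249/20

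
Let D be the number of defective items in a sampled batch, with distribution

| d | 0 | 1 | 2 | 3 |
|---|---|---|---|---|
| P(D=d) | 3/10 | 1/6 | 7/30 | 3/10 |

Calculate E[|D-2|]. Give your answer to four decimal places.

1.0667

E[|D-2|] = Σ |d-2|·P(D=d)
 = 2·3/10 + 1·1/6 + 0·7/30 + 1·3/10
 = 3/5 + 1/6 + 0 + 3/10
 = 16/15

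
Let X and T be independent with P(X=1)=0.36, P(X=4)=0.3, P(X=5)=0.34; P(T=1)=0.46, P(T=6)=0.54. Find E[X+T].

6.96

E[X+T] = Σ_x Σ_t (x+t) · P(X=x)P(T=t)
 = 2·0.1656 + 7·0.1944 + 5·0.138 + 10·0.162 + 6·0.1564 + 11·0.1836
 = 0.3312 + 1.3608 + 0.69 + 1.62 + 0.9384 + 2.0196
 = 6.96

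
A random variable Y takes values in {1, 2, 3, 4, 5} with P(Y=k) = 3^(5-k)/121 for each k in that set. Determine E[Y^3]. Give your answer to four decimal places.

E[Y^3] = Σ y^3·P(Y=y)
 = 1·81/121 + 8·27/121 + 27·9/121 + 64·3/121 + 125·1/121
 = 81/121 + 216/121 + 243/121 + 192/121 + 125/121
 = 857/121

7.0826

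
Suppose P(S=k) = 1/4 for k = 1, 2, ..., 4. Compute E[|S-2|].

1

E[|S-2|] = Σ |s-2|·P(S=s)
 = 1·1/4 + 0·1/4 + 1·1/4 + 2·1/4
 = 1/4 + 0 + 1/4 + 1/2
 = 1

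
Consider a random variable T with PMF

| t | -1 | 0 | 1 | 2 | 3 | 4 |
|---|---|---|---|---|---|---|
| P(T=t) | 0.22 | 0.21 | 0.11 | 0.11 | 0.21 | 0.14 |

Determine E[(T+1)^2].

E[(T+1)^2] = Σ (t+1)^2·P(T=t)
 = 0·0.22 + 1·0.21 + 4·0.11 + 9·0.11 + 16·0.21 + 25·0.14
 = 0 + 0.21 + 0.44 + 0.99 + 3.36 + 3.5
 = 8.5

8.5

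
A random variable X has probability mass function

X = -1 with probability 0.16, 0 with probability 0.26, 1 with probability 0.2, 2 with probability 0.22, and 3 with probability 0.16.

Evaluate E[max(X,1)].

1.54

E[max(X,1)] = Σ max(x,1)·P(X=x)
 = 1·0.16 + 1·0.26 + 1·0.2 + 2·0.22 + 3·0.16
 = 0.16 + 0.26 + 0.2 + 0.44 + 0.48
 = 1.54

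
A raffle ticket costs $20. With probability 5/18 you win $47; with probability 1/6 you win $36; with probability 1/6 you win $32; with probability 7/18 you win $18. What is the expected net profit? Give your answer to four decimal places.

E[payout] = 47·5/18 + 36·1/6 + 32·1/6 + 18·7/18
 = 235/18 + 6 + 16/3 + 7
 = 565/18
Net = 565/18 - 20 = 205/18

11.3889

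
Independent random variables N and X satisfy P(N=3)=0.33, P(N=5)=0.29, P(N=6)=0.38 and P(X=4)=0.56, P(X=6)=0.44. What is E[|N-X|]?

1.336

E[|N-X|] = Σ_n Σ_x |n-x| · P(N=n)P(X=x)
 = 1·0.1848 + 3·0.1452 + 1·0.1624 + 1·0.1276 + 2·0.2128 + 0·0.1672
 = 0.1848 + 0.4356 + 0.1624 + 0.1276 + 0.4256 + 0
 = 1.336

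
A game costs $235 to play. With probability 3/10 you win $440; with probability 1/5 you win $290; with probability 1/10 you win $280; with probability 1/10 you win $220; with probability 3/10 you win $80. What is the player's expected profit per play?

29

E[payout] = 440·3/10 + 290·1/5 + 280·1/10 + 220·1/10 + 80·3/10
 = 132 + 58 + 28 + 22 + 24
 = 264
Net = 264 - 235 = 29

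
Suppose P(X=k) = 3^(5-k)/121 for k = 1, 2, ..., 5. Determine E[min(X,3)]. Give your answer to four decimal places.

E[min(X,3)] = Σ min(x,3)·P(X=x)
 = 1·81/121 + 2·27/121 + 3·9/121 + 3·3/121 + 3·1/121
 = 81/121 + 54/121 + 27/121 + 9/121 + 3/121
 = 174/121

1.4380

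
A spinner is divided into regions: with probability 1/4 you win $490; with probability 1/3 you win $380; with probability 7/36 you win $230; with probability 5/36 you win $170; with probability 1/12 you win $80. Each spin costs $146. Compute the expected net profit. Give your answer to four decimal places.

E[payout] = 490·1/4 + 380·1/3 + 230·7/36 + 170·5/36 + 80·1/12
 = 245/2 + 380/3 + 805/18 + 425/18 + 20/3
 = 1945/6
Net = 1945/6 - 146 = 1069/6

178.1667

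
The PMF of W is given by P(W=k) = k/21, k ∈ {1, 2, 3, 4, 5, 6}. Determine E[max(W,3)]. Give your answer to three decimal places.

4.524

E[max(W,3)] = Σ max(w,3)·P(W=w)
 = 3·1/21 + 3·2/21 + 3·1/7 + 4·4/21 + 5·5/21 + 6·2/7
 = 1/7 + 2/7 + 3/7 + 16/21 + 25/21 + 12/7
 = 95/21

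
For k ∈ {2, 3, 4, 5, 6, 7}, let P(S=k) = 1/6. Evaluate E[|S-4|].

1.5

E[|S-4|] = Σ |s-4|·P(S=s)
 = 2·1/6 + 1·1/6 + 0·1/6 + 1·1/6 + 2·1/6 + 3·1/6
 = 1/3 + 1/6 + 0 + 1/6 + 1/3 + 1/2
 = 3/2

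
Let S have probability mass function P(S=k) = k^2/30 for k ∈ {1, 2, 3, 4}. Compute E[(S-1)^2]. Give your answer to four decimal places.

E[(S-1)^2] = Σ (s-1)^2·P(S=s)
 = 0·1/30 + 1·2/15 + 4·3/10 + 9·8/15
 = 0 + 2/15 + 6/5 + 24/5
 = 92/15

6.1333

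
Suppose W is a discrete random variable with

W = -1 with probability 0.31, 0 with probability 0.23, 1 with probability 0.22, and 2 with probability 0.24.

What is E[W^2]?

E[W^2] = Σ w^2·P(W=w)
 = 1·0.31 + 0·0.23 + 1·0.22 + 4·0.24
 = 0.31 + 0 + 0.22 + 0.96
 = 1.49

1.49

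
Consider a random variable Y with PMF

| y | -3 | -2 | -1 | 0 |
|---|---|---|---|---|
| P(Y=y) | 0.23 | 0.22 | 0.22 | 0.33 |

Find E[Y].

E[Y] = Σ y·P(Y=y)
 = (-3)·0.23 + (-2)·0.22 + (-1)·0.22 + 0·0.33
 = (-0.69) + (-0.44) + (-0.22) + 0
 = -1.35

-1.35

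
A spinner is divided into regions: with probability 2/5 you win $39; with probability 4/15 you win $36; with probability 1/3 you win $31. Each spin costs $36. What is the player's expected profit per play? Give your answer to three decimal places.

-0.467

E[payout] = 39·2/5 + 36·4/15 + 31·1/3
 = 78/5 + 48/5 + 31/3
 = 533/15
Net = 533/15 - 36 = -7/15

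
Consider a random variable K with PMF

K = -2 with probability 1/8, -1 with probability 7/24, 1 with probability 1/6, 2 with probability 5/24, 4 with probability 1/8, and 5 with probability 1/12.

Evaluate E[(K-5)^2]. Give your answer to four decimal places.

E[(K-5)^2] = Σ (k-5)^2·P(K=k)
 = 49·1/8 + 36·7/24 + 16·1/6 + 9·5/24 + 1·1/8 + 0·1/12
 = 49/8 + 21/2 + 8/3 + 15/8 + 1/8 + 0
 = 511/24

21.2917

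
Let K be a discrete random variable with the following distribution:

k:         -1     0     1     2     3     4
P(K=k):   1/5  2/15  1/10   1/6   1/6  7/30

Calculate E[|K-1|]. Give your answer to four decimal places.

1.7333

E[|K-1|] = Σ |k-1|·P(K=k)
 = 2·1/5 + 1·2/15 + 0·1/10 + 1·1/6 + 2·1/6 + 3·7/30
 = 2/5 + 2/15 + 0 + 1/6 + 1/3 + 7/10
 = 26/15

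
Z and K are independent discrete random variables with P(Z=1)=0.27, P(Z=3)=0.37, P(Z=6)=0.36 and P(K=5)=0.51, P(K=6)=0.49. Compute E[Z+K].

E[Z+K] = Σ_z Σ_k (z+k) · P(Z=z)P(K=k)
 = 6·0.1377 + 7·0.1323 + 8·0.1887 + 9·0.1813 + 11·0.1836 + 12·0.1764
 = 0.8262 + 0.9261 + 1.5096 + 1.6317 + 2.0196 + 2.1168
 = 9.03

9.03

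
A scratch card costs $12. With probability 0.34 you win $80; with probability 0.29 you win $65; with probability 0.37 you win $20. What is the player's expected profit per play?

E[payout] = 80·0.34 + 65·0.29 + 20·0.37
 = 27.2 + 18.85 + 7.4
 = 53.45
Net = 53.45 - 12 = 41.45

41.45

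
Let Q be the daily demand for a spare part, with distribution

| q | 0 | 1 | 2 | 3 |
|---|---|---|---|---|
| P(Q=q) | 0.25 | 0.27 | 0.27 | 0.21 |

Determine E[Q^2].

E[Q^2] = Σ q^2·P(Q=q)
 = 0·0.25 + 1·0.27 + 4·0.27 + 9·0.21
 = 0 + 0.27 + 1.08 + 1.89
 = 3.24

3.24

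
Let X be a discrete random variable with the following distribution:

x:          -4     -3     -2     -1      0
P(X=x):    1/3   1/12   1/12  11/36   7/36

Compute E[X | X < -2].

-3.8

P(X < -2) = 1/3 + 1/12 = 5/12.
E[X | X < -2] = [(-4)·1/3 + (-3)·1/12] / (5/12)
 = -19/12 / (5/12)
 = -19/5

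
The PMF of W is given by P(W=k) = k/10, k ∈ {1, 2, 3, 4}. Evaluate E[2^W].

9.8

E[2^W] = Σ 2^w·P(W=w)
 = 2·1/10 + 4·1/5 + 8·3/10 + 16·2/5
 = 1/5 + 4/5 + 12/5 + 32/5
 = 49/5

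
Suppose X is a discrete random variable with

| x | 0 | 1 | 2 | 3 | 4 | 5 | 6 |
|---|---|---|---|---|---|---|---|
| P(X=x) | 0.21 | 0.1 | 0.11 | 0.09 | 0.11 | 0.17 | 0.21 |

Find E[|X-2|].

2.18

E[|X-2|] = Σ |x-2|·P(X=x)
 = 2·0.21 + 1·0.1 + 0·0.11 + 1·0.09 + 2·0.11 + 3·0.17 + 4·0.21
 = 0.42 + 0.1 + 0 + 0.09 + 0.22 + 0.51 + 0.84
 = 2.18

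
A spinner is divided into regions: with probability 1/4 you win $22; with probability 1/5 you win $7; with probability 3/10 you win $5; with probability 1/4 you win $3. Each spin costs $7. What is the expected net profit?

2.15

E[payout] = 22·1/4 + 7·1/5 + 5·3/10 + 3·1/4
 = 11/2 + 7/5 + 3/2 + 3/4
 = 183/20
Net = 183/20 - 7 = 43/20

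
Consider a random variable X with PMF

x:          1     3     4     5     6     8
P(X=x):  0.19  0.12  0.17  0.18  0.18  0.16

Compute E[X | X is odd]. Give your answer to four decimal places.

P(X is odd) = 0.19 + 0.12 + 0.18 = 0.49.
E[X | X is odd] = [1·0.19 + 3·0.12 + 5·0.18] / 0.49
 = 1.45 / 0.49
 = 145/49

2.9592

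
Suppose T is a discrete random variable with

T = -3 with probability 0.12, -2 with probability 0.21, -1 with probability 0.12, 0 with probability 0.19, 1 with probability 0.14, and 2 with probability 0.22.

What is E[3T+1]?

0.04

E[3T+1] = Σ (3t+1)·P(T=t)
 = (-8)·0.12 + (-5)·0.21 + (-2)·0.12 + 1·0.19 + 4·0.14 + 7·0.22
 = (-0.96) + (-1.05) + (-0.24) + 0.19 + 0.56 + 1.54
 = 0.04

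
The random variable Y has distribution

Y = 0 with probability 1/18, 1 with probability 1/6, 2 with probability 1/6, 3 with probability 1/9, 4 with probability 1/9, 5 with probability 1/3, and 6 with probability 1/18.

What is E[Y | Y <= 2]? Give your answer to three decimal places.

P(Y <= 2) = 1/18 + 1/6 + 1/6 = 7/18.
E[Y | Y <= 2] = [0·1/18 + 1·1/6 + 2·1/6] / (7/18)
 = 1/2 / (7/18)
 = 9/7

1.286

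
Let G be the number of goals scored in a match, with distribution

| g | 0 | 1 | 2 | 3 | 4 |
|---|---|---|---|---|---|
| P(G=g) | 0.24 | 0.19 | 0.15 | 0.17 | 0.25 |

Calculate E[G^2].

E[G^2] = Σ g^2·P(G=g)
 = 0·0.24 + 1·0.19 + 4·0.15 + 9·0.17 + 16·0.25
 = 0 + 0.19 + 0.6 + 1.53 + 4
 = 6.32

6.32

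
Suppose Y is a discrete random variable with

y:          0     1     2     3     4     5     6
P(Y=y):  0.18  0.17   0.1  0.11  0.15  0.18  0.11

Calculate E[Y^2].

E[Y^2] = Σ y^2·P(Y=y)
 = 0·0.18 + 1·0.17 + 4·0.1 + 9·0.11 + 16·0.15 + 25·0.18 + 36·0.11
 = 0 + 0.17 + 0.4 + 0.99 + 2.4 + 4.5 + 3.96
 = 12.42

12.42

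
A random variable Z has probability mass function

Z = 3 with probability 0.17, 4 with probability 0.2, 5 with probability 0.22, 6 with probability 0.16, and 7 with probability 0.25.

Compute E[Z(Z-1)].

E[Z(Z-1)] = Σ z(z-1)·P(Z=z)
 = 6·0.17 + 12·0.2 + 20·0.22 + 30·0.16 + 42·0.25
 = 1.02 + 2.4 + 4.4 + 4.8 + 10.5
 = 23.12

23.12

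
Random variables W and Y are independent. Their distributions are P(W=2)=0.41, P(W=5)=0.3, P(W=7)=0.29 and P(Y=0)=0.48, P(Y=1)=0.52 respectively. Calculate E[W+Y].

E[W+Y] = Σ_w Σ_y (w+y) · P(W=w)P(Y=y)
 = 2·0.1968 + 3·0.2132 + 5·0.144 + 6·0.156 + 7·0.1392 + 8·0.1508
 = 0.3936 + 0.6396 + 0.72 + 0.936 + 0.9744 + 1.2064
 = 4.87

4.87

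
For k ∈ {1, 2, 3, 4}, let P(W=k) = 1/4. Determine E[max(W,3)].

3.25

E[max(W,3)] = Σ max(w,3)·P(W=w)
 = 3·1/4 + 3·1/4 + 3·1/4 + 4·1/4
 = 3/4 + 3/4 + 3/4 + 1
 = 13/4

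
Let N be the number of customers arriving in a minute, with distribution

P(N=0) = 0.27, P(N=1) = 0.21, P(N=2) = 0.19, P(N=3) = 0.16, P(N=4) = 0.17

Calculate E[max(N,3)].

3.17

E[max(N,3)] = Σ max(n,3)·P(N=n)
 = 3·0.27 + 3·0.21 + 3·0.19 + 3·0.16 + 4·0.17
 = 0.81 + 0.63 + 0.57 + 0.48 + 0.68
 = 3.17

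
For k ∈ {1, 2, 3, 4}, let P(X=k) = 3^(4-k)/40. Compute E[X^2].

2.65

E[X^2] = Σ x^2·P(X=x)
 = 1·27/40 + 4·9/40 + 9·3/40 + 16·1/40
 = 27/40 + 9/10 + 27/40 + 2/5
 = 53/20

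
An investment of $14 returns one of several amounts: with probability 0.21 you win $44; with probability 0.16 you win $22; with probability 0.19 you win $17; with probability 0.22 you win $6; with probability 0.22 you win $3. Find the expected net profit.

3.97

E[payout] = 44·0.21 + 22·0.16 + 17·0.19 + 6·0.22 + 3·0.22
 = 9.24 + 3.52 + 3.23 + 1.32 + 0.66
 = 17.97
Net = 17.97 - 14 = 3.97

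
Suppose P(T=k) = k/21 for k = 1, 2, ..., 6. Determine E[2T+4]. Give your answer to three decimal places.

E[2T+4] = Σ (2t+4)·P(T=t)
 = 6·1/21 + 8·2/21 + 10·1/7 + 12·4/21 + 14·5/21 + 16·2/7
 = 2/7 + 16/21 + 10/7 + 16/7 + 10/3 + 32/7
 = 38/3

12.667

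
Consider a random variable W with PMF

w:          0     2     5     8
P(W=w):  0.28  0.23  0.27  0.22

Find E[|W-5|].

2.75

E[|W-5|] = Σ |w-5|·P(W=w)
 = 5·0.28 + 3·0.23 + 0·0.27 + 3·0.22
 = 1.4 + 0.69 + 0 + 0.66
 = 2.75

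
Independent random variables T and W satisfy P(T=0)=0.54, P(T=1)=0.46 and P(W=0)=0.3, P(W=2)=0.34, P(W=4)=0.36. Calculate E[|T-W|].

1.936

E[|T-W|] = Σ_t Σ_w |t-w| · P(T=t)P(W=w)
 = 0·0.162 + 2·0.1836 + 4·0.1944 + 1·0.138 + 1·0.1564 + 3·0.1656
 = 0 + 0.3672 + 0.7776 + 0.138 + 0.1564 + 0.4968
 = 1.936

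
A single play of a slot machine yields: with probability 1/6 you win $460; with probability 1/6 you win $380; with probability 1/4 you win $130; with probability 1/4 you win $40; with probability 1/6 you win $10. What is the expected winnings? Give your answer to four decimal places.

E[payout] = 460·1/6 + 380·1/6 + 130·1/4 + 40·1/4 + 10·1/6
 = 230/3 + 190/3 + 65/2 + 10 + 5/3
 = 1105/6

184.1667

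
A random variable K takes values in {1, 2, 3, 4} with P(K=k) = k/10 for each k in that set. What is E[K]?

E[K] = Σ k·P(K=k)
 = 1·1/10 + 2·1/5 + 3·3/10 + 4·2/5
 = 1/10 + 2/5 + 9/10 + 8/5
 = 3

3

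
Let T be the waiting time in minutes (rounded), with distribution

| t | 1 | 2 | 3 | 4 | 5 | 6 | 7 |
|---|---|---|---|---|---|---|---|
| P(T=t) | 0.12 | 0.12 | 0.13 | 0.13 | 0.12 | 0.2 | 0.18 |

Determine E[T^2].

22.87

E[T^2] = Σ t^2·P(T=t)
 = 1·0.12 + 4·0.12 + 9·0.13 + 16·0.13 + 25·0.12 + 36·0.2 + 49·0.18
 = 0.12 + 0.48 + 1.17 + 2.08 + 3 + 7.2 + 8.82
 = 22.87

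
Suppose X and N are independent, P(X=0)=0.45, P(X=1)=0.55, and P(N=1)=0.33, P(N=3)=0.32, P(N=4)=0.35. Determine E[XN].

E[XN] = Σ_x Σ_n xn · P(X=x)P(N=n)
 = 0·0.1485 + 0·0.144 + 0·0.1575 + 1·0.1815 + 3·0.176 + 4·0.1925
 = 0 + 0 + 0 + 0.1815 + 0.528 + 0.77
 = 1.4795

1.4795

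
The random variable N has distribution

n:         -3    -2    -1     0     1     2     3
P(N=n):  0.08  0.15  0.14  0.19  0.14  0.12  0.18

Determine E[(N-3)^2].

11.26

E[(N-3)^2] = Σ (n-3)^2·P(N=n)
 = 36·0.08 + 25·0.15 + 16·0.14 + 9·0.19 + 4·0.14 + 1·0.12 + 0·0.18
 = 2.88 + 3.75 + 2.24 + 1.71 + 0.56 + 0.12 + 0
 = 11.26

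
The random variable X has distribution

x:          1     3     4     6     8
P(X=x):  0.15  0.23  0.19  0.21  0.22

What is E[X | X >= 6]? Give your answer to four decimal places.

P(X >= 6) = 0.21 + 0.22 = 0.43.
E[X | X >= 6] = [6·0.21 + 8·0.22] / 0.43
 = 3.02 / 0.43
 = 302/43

7.0233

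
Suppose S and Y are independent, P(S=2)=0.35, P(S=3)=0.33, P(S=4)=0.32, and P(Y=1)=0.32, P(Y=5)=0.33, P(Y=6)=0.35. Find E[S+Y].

7.04

E[S+Y] = Σ_s Σ_y (s+y) · P(S=s)P(Y=y)
 = 3·0.112 + 7·0.1155 + 8·0.1225 + 4·0.1056 + 8·0.1089 + 9·0.1155 + 5·0.1024 + 9·0.1056 + 10·0.112
 = 0.336 + 0.8085 + 0.98 + 0.4224 + 0.8712 + 1.0395 + 0.512 + 0.9504 + 1.12
 = 7.04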